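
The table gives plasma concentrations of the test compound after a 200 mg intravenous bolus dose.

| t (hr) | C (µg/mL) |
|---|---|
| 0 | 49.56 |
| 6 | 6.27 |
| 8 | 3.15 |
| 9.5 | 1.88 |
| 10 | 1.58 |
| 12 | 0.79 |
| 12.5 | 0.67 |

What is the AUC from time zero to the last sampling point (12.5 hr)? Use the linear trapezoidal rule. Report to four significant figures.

Trapezoidal AUC_0→12.5:
  [0→6]: (49.56+6.27)/2 × 6 = 167.49
  [6→8]: (6.27+3.15)/2 × 2 = 9.42
  [8→9.5]: (3.15+1.88)/2 × 1.5 = 3.7725
  [9.5→10]: (1.88+1.58)/2 × 0.5 = 0.865
  [10→12]: (1.58+0.79)/2 × 2 = 2.37
  [12→12.5]: (0.79+0.67)/2 × 0.5 = 0.365
  Sum = 184.2825 µg/mL·hr

AUC = 184.3 µg/mL·hr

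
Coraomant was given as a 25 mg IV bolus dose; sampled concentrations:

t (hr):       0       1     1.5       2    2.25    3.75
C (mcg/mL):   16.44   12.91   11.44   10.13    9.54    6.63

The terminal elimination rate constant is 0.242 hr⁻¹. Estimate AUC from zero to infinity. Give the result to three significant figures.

AUC = 68.1 mcg/mL·hr

Trapezoidal AUC_0→3.75:
  [0→1]: (16.44+12.91)/2 × 1 = 14.675
  [1→1.5]: (12.91+11.44)/2 × 0.5 = 6.0875
  [1.5→2]: (11.44+10.13)/2 × 0.5 = 5.3925
  [2→2.25]: (10.13+9.54)/2 × 0.25 = 2.45875
  [2.25→3.75]: (9.54+6.63)/2 × 1.5 = 12.1275
  Sum = 40.74125 mcg/mL·hr
Extrapolated tail: C_last / k_e = 6.63 / 0.242 = 27.397
AUC_0→∞ = 40.74125 + 27.397 = 68.13825 mcg/mL·hr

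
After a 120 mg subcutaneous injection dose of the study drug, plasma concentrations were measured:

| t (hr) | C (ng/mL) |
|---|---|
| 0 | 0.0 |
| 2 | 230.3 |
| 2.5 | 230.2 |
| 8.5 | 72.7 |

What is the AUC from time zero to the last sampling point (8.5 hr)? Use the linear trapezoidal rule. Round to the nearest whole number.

AUC = 1254 ng/mL·hr

Trapezoidal AUC_0→8.5:
  [0→2]: (0.0+230.3)/2 × 2 = 230.3
  [2→2.5]: (230.3+230.2)/2 × 0.5 = 115.125
  [2.5→8.5]: (230.2+72.7)/2 × 6 = 908.7
  Sum = 1254.125 ng/mL·hr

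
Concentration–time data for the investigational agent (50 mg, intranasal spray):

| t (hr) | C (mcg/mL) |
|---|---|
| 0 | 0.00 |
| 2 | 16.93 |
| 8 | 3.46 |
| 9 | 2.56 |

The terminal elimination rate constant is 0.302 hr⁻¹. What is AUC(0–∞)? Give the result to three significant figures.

AUC = 89.6 mcg/mL·hr

Trapezoidal AUC_0→9:
  [0→2]: (0.00+16.93)/2 × 2 = 16.93
  [2→8]: (16.93+3.46)/2 × 6 = 61.17
  [8→9]: (3.46+2.56)/2 × 1 = 3.01
  Sum = 81.11 mcg/mL·hr
Extrapolated tail: C_last / k_e = 2.56 / 0.302 = 8.477
AUC_0→∞ = 81.11 + 8.477 = 89.587 mcg/mL·hr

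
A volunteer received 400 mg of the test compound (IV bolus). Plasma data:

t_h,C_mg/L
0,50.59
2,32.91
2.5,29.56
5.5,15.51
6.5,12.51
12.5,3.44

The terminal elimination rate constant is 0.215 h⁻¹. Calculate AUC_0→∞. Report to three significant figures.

AUC = 245 mg/L·h

Trapezoidal AUC_0→12.5:
  [0→2]: (50.59+32.91)/2 × 2 = 83.5
  [2→2.5]: (32.91+29.56)/2 × 0.5 = 15.6175
  [2.5→5.5]: (29.56+15.51)/2 × 3 = 67.605
  [5.5→6.5]: (15.51+12.51)/2 × 1 = 14.01
  [6.5→12.5]: (12.51+3.44)/2 × 6 = 47.85
  Sum = 228.5825 mg/L·h
Extrapolated tail: C_last / k_e = 3.44 / 0.215 = 16.000
AUC_0→∞ = 228.5825 + 16.000 = 244.5825 mg/L·h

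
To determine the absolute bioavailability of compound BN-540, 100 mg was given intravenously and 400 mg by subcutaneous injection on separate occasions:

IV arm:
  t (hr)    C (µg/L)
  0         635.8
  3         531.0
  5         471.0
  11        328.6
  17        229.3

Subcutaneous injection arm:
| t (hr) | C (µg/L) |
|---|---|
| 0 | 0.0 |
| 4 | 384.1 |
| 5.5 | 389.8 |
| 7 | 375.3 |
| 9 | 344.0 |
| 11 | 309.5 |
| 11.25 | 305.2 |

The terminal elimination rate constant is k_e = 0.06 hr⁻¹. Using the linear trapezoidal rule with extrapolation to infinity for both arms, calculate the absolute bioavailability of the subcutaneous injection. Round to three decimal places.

Trapezoidal AUC_0→17 (IV):
  [0→3]: (635.8+531.0)/2 × 3 = 1750.2
  [3→5]: (531.0+471.0)/2 × 2 = 1002.0
  [5→11]: (471.0+328.6)/2 × 6 = 2398.8
  [11→17]: (328.6+229.3)/2 × 6 = 1673.7
  Sum = 6824.7 µg/L·hr
IV tail: 229.3/0.06 = 3821.667; AUC_iv,0→∞ = 6824.7 + 3821.667 = 10646.367 µg/L·hr
Trapezoidal AUC_0→11.25 (subcutaneous injection):
  [0→4]: (0.0+384.1)/2 × 4 = 768.2
  [4→5.5]: (384.1+389.8)/2 × 1.5 = 580.425
  [5.5→7]: (389.8+375.3)/2 × 1.5 = 573.825
  [7→9]: (375.3+344.0)/2 × 2 = 719.3
  [9→11]: (344.0+309.5)/2 × 2 = 653.5
  [11→11.25]: (309.5+305.2)/2 × 0.25 = 76.8375
  Sum = 3372.0875 µg/L·hr
subcutaneous injection tail: 305.2/0.06 = 5086.667; AUC_ev,0→∞ = 3372.0875 + 5086.667 = 8458.7545 µg/L·hr
F = (AUC_ev/D_ev)/(AUC_iv/D_iv) = (8458.7545/400)/(10646.367/100) = 21.1469/106.46367 = 0.1986

F = 0.199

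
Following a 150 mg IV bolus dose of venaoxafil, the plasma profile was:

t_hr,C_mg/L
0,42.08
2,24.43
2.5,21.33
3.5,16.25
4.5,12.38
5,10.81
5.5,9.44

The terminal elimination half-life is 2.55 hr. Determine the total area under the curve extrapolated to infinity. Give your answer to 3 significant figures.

Trapezoidal AUC_0→5.5:
  [0→2]: (42.08+24.43)/2 × 2 = 66.51
  [2→2.5]: (24.43+21.33)/2 × 0.5 = 11.44
  [2.5→3.5]: (21.33+16.25)/2 × 1 = 18.79
  [3.5→4.5]: (16.25+12.38)/2 × 1 = 14.315
  [4.5→5]: (12.38+10.81)/2 × 0.5 = 5.7975
  [5→5.5]: (10.81+9.44)/2 × 0.5 = 5.0625
  Sum = 121.915 mg/L·hr
k_e = ln2 / t½ = 0.693147 / 2.55 = 0.2718 hr^-1
Extrapolated tail: C_last / k_e = 9.44 / 0.2718 = 34.731
AUC_0→∞ = 121.915 + 34.731 = 156.646 mg/L·hr

AUC = 157 mg/L·hr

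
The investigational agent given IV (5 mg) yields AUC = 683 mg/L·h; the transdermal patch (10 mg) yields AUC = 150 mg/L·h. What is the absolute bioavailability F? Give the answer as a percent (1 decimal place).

F = (AUC_ev / D_ev) / (AUC_iv / D_iv)
  = (150/10) / (683/5)
  = 15 / 136.6 = 0.1098
  = 10.98%

F = 11.0%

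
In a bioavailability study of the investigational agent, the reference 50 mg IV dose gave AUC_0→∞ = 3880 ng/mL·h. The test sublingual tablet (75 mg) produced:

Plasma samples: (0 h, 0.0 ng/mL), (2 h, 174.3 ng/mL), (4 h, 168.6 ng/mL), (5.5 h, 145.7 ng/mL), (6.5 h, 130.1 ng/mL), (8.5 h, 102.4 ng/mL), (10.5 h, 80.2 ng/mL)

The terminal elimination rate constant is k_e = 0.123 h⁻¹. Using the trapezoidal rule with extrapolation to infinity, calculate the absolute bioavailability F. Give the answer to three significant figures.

F = 0.336

Trapezoidal AUC_0→10.5 (sublingual tablet):
  [0→2]: (0.0+174.3)/2 × 2 = 174.3
  [2→4]: (174.3+168.6)/2 × 2 = 342.9
  [4→5.5]: (168.6+145.7)/2 × 1.5 = 235.725
  [5.5→6.5]: (145.7+130.1)/2 × 1 = 137.9
  [6.5→8.5]: (130.1+102.4)/2 × 2 = 232.5
  [8.5→10.5]: (102.4+80.2)/2 × 2 = 182.6
  Sum = 1305.925 ng/mL·h
Tail: C_last/k_e = 80.2/0.123 = 652.033
AUC_0→∞ (sublingual tablet) = 1305.925 + 652.033 = 1957.958 ng/mL·h
F = (AUC_ev/D_ev)/(AUC_iv/D_iv) = (1957.958/75)/(3880/50) = 26.1061/77.6 = 0.3364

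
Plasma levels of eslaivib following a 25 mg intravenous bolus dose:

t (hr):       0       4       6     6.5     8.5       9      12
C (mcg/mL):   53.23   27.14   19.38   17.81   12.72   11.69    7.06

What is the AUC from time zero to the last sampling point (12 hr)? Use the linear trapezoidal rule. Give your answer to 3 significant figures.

Trapezoidal AUC_0→12:
  [0→4]: (53.23+27.14)/2 × 4 = 160.74
  [4→6]: (27.14+19.38)/2 × 2 = 46.52
  [6→6.5]: (19.38+17.81)/2 × 0.5 = 9.2975
  [6.5→8.5]: (17.81+12.72)/2 × 2 = 30.53
  [8.5→9]: (12.72+11.69)/2 × 0.5 = 6.1025
  [9→12]: (11.69+7.06)/2 × 3 = 28.125
  Sum = 281.315 mcg/mL·hr

AUC = 281 mcg/mL·hr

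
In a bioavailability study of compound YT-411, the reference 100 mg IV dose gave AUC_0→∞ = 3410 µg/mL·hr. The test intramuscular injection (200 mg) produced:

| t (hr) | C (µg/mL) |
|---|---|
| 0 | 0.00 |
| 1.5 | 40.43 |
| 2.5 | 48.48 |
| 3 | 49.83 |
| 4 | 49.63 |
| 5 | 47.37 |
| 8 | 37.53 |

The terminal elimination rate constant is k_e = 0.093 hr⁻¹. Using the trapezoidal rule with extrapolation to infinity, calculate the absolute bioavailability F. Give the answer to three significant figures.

F = 0.107

Trapezoidal AUC_0→8 (intramuscular injection):
  [0→1.5]: (0.00+40.43)/2 × 1.5 = 30.3225
  [1.5→2.5]: (40.43+48.48)/2 × 1 = 44.455
  [2.5→3]: (48.48+49.83)/2 × 0.5 = 24.5775
  [3→4]: (49.83+49.63)/2 × 1 = 49.73
  [4→5]: (49.63+47.37)/2 × 1 = 48.5
  [5→8]: (47.37+37.53)/2 × 3 = 127.35
  Sum = 324.935 µg/mL·hr
Tail: C_last/k_e = 37.53/0.093 = 403.548
AUC_0→∞ (intramuscular injection) = 324.935 + 403.548 = 728.483 µg/mL·hr
F = (AUC_ev/D_ev)/(AUC_iv/D_iv) = (728.483/200)/(3410/100) = 3.642415/34.1 = 0.1068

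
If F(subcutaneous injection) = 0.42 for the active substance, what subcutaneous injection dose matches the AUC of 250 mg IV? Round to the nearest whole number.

D_subcutaneous = 595 mg

For equal systemic exposure: F × D_ev = D_iv
D_ev = D_iv / F = 250 / 0.42 = 595.238 mg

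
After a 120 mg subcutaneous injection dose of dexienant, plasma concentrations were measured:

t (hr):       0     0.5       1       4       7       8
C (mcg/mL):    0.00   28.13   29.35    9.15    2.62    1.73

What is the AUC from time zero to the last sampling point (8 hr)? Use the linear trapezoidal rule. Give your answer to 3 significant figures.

Trapezoidal AUC_0→8:
  [0→0.5]: (0.00+28.13)/2 × 0.5 = 7.0325
  [0.5→1]: (28.13+29.35)/2 × 0.5 = 14.37
  [1→4]: (29.35+9.15)/2 × 3 = 57.75
  [4→7]: (9.15+2.62)/2 × 3 = 17.655
  [7→8]: (2.62+1.73)/2 × 1 = 2.175
  Sum = 98.9825 mcg/mL·hr

AUC = 99.0 mcg/mL·hr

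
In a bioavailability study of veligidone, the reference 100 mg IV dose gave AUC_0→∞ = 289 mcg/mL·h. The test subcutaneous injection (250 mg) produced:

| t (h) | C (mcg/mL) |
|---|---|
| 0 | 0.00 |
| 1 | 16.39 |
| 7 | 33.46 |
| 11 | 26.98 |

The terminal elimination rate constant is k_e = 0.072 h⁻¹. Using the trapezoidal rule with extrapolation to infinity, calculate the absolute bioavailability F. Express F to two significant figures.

Trapezoidal AUC_0→11 (subcutaneous injection):
  [0→1]: (0.00+16.39)/2 × 1 = 8.195
  [1→7]: (16.39+33.46)/2 × 6 = 149.55
  [7→11]: (33.46+26.98)/2 × 4 = 120.88
  Sum = 278.625 mcg/mL·h
Tail: C_last/k_e = 26.98/0.072 = 374.722
AUC_0→∞ (subcutaneous injection) = 278.625 + 374.722 = 653.347 mcg/mL·h
F = (AUC_ev/D_ev)/(AUC_iv/D_iv) = (653.347/250)/(289/100) = 2.613388/2.89 = 0.9043

F = 0.90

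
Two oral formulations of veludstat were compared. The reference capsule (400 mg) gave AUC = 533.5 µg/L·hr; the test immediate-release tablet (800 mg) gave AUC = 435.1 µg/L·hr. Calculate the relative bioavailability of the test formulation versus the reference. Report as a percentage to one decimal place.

F_rel = 40.8%

F_rel = (AUC_test/D_test) / (AUC_ref/D_ref)
      = (435.1/800) / (533.5/400)
      = 0.543875 / 1.33375 = 0.4078 = 40.78%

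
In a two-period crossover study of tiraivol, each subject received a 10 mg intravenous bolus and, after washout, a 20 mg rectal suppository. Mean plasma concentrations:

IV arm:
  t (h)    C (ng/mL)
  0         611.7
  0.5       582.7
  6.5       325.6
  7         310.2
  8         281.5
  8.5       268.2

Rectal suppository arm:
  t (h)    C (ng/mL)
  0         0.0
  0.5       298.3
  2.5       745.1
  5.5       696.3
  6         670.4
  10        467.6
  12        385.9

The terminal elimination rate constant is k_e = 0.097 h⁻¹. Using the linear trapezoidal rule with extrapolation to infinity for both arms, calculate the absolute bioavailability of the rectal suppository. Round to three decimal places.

Trapezoidal AUC_0→8.5 (IV):
  [0→0.5]: (611.7+582.7)/2 × 0.5 = 298.6
  [0.5→6.5]: (582.7+325.6)/2 × 6 = 2724.9
  [6.5→7]: (325.6+310.2)/2 × 0.5 = 158.95
  [7→8]: (310.2+281.5)/2 × 1 = 295.85
  [8→8.5]: (281.5+268.2)/2 × 0.5 = 137.425
  Sum = 3615.725 ng/mL·h
IV tail: 268.2/0.097 = 2764.948; AUC_iv,0→∞ = 3615.725 + 2764.948 = 6380.673 ng/mL·h
Trapezoidal AUC_0→12 (rectal suppository):
  [0→0.5]: (0.0+298.3)/2 × 0.5 = 74.575
  [0.5→2.5]: (298.3+745.1)/2 × 2 = 1043.4
  [2.5→5.5]: (745.1+696.3)/2 × 3 = 2162.1
  [5.5→6]: (696.3+670.4)/2 × 0.5 = 341.675
  [6→10]: (670.4+467.6)/2 × 4 = 2276.0
  [10→12]: (467.6+385.9)/2 × 2 = 853.5
  Sum = 6751.25 ng/mL·h
rectal suppository tail: 385.9/0.097 = 3978.351; AUC_ev,0→∞ = 6751.25 + 3978.351 = 10729.601 ng/mL·h
F = (AUC_ev/D_ev)/(AUC_iv/D_iv) = (10729.601/20)/(6380.673/10) = 536.48005/638.0673 = 0.8408

F = 0.841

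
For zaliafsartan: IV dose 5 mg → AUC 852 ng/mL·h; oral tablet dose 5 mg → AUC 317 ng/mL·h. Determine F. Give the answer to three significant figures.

F = 0.372

F = (AUC_ev / D_ev) / (AUC_iv / D_iv)
  = (317/5) / (852/5)
  = 63.4 / 170.4 = 0.3721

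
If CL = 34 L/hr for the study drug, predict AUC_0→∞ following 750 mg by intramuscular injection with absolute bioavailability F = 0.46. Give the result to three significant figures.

AUC_0→∞ = F × Dose / CL
        = 0.46 × 750 / 34 = 10.1471 mg/L·hr

AUC = 10.1 mg/L·hr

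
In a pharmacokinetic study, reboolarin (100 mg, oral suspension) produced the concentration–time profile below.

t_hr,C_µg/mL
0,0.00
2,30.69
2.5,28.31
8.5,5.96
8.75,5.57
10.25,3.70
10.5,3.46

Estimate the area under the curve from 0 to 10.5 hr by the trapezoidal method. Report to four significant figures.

Trapezoidal AUC_0→10.5:
  [0→2]: (0.00+30.69)/2 × 2 = 30.69
  [2→2.5]: (30.69+28.31)/2 × 0.5 = 14.75
  [2.5→8.5]: (28.31+5.96)/2 × 6 = 102.81
  [8.5→8.75]: (5.96+5.57)/2 × 0.25 = 1.44125
  [8.75→10.25]: (5.57+3.70)/2 × 1.5 = 6.9525
  [10.25→10.5]: (3.70+3.46)/2 × 0.25 = 0.895
  Sum = 157.53875 µg/mL·hr

AUC = 157.5 µg/mL·hr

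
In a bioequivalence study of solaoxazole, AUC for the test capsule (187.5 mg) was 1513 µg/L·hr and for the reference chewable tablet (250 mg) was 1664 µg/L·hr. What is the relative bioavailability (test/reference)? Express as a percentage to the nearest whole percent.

F_rel = 121%

F_rel = (AUC_test/D_test) / (AUC_ref/D_ref)
      = (1513/187.5) / (1664/250)
      = 8.06933 / 6.656 = 1.2123 = 121.23%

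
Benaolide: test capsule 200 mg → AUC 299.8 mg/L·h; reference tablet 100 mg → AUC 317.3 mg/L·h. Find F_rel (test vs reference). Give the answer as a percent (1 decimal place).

F_rel = 47.2%

F_rel = (AUC_test/D_test) / (AUC_ref/D_ref)
      = (299.8/200) / (317.3/100)
      = 1.499 / 3.173 = 0.4724 = 47.24%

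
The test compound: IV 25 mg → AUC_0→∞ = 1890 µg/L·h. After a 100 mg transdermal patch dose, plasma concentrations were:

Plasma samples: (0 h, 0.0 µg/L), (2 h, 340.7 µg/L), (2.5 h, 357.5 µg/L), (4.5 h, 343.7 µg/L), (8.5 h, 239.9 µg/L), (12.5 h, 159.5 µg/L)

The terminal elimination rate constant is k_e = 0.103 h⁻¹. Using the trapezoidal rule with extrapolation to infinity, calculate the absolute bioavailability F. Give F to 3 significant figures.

F = 0.626

Trapezoidal AUC_0→12.5 (transdermal patch):
  [0→2]: (0.0+340.7)/2 × 2 = 340.7
  [2→2.5]: (340.7+357.5)/2 × 0.5 = 174.55
  [2.5→4.5]: (357.5+343.7)/2 × 2 = 701.2
  [4.5→8.5]: (343.7+239.9)/2 × 4 = 1167.2
  [8.5→12.5]: (239.9+159.5)/2 × 4 = 798.8
  Sum = 3182.45 µg/L·h
Tail: C_last/k_e = 159.5/0.103 = 1548.544
AUC_0→∞ (transdermal patch) = 3182.45 + 1548.544 = 4730.994 µg/L·h
F = (AUC_ev/D_ev)/(AUC_iv/D_iv) = (4730.994/100)/(1890/25) = 47.30994/75.6 = 0.6258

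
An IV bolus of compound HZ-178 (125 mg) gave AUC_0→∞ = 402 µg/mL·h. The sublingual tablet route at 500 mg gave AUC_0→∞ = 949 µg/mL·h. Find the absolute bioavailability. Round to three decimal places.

F = (AUC_ev / D_ev) / (AUC_iv / D_iv)
  = (949/500) / (402/125)
  = 1.898 / 3.216 = 0.5902

F = 0.590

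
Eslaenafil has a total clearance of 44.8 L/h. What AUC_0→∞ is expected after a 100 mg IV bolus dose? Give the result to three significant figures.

AUC_0→∞ = Dose_iv / CL
        = 100 / 44.8 = 2.23214 mg/L·h

AUC = 2.23 mg/L·h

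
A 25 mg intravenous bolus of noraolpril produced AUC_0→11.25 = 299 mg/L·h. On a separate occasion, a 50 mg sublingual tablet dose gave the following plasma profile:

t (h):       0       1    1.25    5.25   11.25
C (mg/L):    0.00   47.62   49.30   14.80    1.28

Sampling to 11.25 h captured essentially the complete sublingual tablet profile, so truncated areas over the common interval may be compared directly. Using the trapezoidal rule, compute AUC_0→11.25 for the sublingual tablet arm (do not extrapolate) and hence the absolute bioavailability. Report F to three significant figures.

Trapezoidal AUC_0→11.25 (sublingual tablet):
  [0→1]: (0.00+47.62)/2 × 1 = 23.81
  [1→1.25]: (47.62+49.30)/2 × 0.25 = 12.115
  [1.25→5.25]: (49.30+14.80)/2 × 4 = 128.2
  [5.25→11.25]: (14.80+1.28)/2 × 6 = 48.24
  Sum = 212.365 mg/L·h
F = (AUC_ev/D_ev)/(AUC_iv/D_iv) = (212.365/50)/(299/25) = 4.2473/11.96 = 0.3551

F = 0.355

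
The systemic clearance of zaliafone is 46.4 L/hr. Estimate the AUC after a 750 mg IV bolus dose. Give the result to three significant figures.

AUC = 16.2 mg/L·hr

AUC_0→∞ = Dose_iv / CL
        = 750 / 46.4 = 16.1638 mg/L·hr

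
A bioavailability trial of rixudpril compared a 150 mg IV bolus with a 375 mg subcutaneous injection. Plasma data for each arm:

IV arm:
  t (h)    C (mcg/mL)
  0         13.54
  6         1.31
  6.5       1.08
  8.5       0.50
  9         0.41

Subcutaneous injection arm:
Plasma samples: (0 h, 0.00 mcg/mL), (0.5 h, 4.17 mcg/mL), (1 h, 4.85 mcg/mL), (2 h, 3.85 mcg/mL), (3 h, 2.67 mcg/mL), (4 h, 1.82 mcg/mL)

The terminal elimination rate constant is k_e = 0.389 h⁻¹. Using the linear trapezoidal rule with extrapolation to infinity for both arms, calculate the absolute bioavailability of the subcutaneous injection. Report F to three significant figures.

Trapezoidal AUC_0→9 (IV):
  [0→6]: (13.54+1.31)/2 × 6 = 44.55
  [6→6.5]: (1.31+1.08)/2 × 0.5 = 0.5975
  [6.5→8.5]: (1.08+0.50)/2 × 2 = 1.58
  [8.5→9]: (0.50+0.41)/2 × 0.5 = 0.2275
  Sum = 46.955 mcg/mL·h
IV tail: 0.41/0.389 = 1.054; AUC_iv,0→∞ = 46.955 + 1.054 = 48.009 mcg/mL·h
Trapezoidal AUC_0→4 (subcutaneous injection):
  [0→0.5]: (0.00+4.17)/2 × 0.5 = 1.0425
  [0.5→1]: (4.17+4.85)/2 × 0.5 = 2.255
  [1→2]: (4.85+3.85)/2 × 1 = 4.35
  [2→3]: (3.85+2.67)/2 × 1 = 3.26
  [3→4]: (2.67+1.82)/2 × 1 = 2.245
  Sum = 13.1525 mcg/mL·h
subcutaneous injection tail: 1.82/0.389 = 4.679; AUC_ev,0→∞ = 13.1525 + 4.679 = 17.8315 mcg/mL·h
F = (AUC_ev/D_ev)/(AUC_iv/D_iv) = (17.8315/375)/(48.009/150) = 0.0475507/0.32006 = 0.1486

F = 0.149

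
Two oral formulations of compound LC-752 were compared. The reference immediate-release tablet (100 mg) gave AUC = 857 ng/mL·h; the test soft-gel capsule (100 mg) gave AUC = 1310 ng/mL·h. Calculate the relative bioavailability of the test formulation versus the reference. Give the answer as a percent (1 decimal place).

F_rel = (AUC_test/D_test) / (AUC_ref/D_ref)
      = (1310/100) / (857/100)
      = 13.1 / 8.57 = 1.5286 = 152.86%

F_rel = 152.9%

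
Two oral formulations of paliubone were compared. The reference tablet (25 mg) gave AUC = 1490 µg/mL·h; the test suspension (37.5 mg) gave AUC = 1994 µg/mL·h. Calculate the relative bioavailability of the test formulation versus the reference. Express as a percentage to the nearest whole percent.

F_rel = (AUC_test/D_test) / (AUC_ref/D_ref)
      = (1994/37.5) / (1490/25)
      = 53.1733 / 59.6 = 0.8922 = 89.22%

F_rel = 89%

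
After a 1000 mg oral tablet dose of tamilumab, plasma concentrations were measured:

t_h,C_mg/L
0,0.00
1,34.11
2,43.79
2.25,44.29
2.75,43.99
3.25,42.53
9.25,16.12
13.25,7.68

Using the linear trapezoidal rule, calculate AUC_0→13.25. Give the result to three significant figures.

Trapezoidal AUC_0→13.25:
  [0→1]: (0.00+34.11)/2 × 1 = 17.055
  [1→2]: (34.11+43.79)/2 × 1 = 38.95
  [2→2.25]: (43.79+44.29)/2 × 0.25 = 11.01
  [2.25→2.75]: (44.29+43.99)/2 × 0.5 = 22.07
  [2.75→3.25]: (43.99+42.53)/2 × 0.5 = 21.63
  [3.25→9.25]: (42.53+16.12)/2 × 6 = 175.95
  [9.25→13.25]: (16.12+7.68)/2 × 4 = 47.6
  Sum = 334.265 mg/L·h

AUC = 334 mg/L·h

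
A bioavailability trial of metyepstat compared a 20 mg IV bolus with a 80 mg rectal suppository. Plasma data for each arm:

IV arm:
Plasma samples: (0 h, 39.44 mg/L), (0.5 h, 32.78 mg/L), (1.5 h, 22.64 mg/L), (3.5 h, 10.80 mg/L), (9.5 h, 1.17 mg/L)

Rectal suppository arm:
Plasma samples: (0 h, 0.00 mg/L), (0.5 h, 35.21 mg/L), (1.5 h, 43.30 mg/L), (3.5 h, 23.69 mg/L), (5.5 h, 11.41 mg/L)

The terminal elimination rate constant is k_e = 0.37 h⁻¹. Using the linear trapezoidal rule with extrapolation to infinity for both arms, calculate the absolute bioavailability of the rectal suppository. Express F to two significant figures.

F = 0.38

Trapezoidal AUC_0→9.5 (IV):
  [0→0.5]: (39.44+32.78)/2 × 0.5 = 18.055
  [0.5→1.5]: (32.78+22.64)/2 × 1 = 27.71
  [1.5→3.5]: (22.64+10.80)/2 × 2 = 33.44
  [3.5→9.5]: (10.80+1.17)/2 × 6 = 35.91
  Sum = 115.115 mg/L·h
IV tail: 1.17/0.37 = 3.162; AUC_iv,0→∞ = 115.115 + 3.162 = 118.277 mg/L·h
Trapezoidal AUC_0→5.5 (rectal suppository):
  [0→0.5]: (0.00+35.21)/2 × 0.5 = 8.8025
  [0.5→1.5]: (35.21+43.30)/2 × 1 = 39.255
  [1.5→3.5]: (43.30+23.69)/2 × 2 = 66.99
  [3.5→5.5]: (23.69+11.41)/2 × 2 = 35.1
  Sum = 150.1475 mg/L·h
rectal suppository tail: 11.41/0.37 = 30.838; AUC_ev,0→∞ = 150.1475 + 30.838 = 180.9855 mg/L·h
F = (AUC_ev/D_ev)/(AUC_iv/D_iv) = (180.9855/80)/(118.277/20) = 2.26232/5.91385 = 0.3825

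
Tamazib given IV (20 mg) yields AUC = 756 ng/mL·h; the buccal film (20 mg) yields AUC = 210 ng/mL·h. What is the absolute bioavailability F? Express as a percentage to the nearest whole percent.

F = 28%

F = (AUC_ev / D_ev) / (AUC_iv / D_iv)
  = (210/20) / (756/20)
  = 10.5 / 37.8 = 0.2778
  = 27.78%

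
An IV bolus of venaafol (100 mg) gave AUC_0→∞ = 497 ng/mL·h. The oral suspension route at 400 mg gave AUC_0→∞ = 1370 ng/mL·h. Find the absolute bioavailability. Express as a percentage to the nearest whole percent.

F = 69%

F = (AUC_ev / D_ev) / (AUC_iv / D_iv)
  = (1370/400) / (497/100)
  = 3.425 / 4.97 = 0.6891
  = 68.91%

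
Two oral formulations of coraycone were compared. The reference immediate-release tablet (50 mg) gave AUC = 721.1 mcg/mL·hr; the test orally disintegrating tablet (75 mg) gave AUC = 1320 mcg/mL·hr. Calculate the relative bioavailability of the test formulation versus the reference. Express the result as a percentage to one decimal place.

F_rel = 122.0%

F_rel = (AUC_test/D_test) / (AUC_ref/D_ref)
      = (1320/75) / (721.1/50)
      = 17.6 / 14.422 = 1.2204 = 122.04%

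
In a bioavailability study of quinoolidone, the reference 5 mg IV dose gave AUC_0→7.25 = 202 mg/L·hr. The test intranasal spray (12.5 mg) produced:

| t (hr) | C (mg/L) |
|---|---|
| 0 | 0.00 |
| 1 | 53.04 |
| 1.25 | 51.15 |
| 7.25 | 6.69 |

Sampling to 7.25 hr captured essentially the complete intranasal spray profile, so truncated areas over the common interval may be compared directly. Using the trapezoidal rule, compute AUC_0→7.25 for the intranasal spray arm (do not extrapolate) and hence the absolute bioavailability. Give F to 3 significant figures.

F = 0.422

Trapezoidal AUC_0→7.25 (intranasal spray):
  [0→1]: (0.00+53.04)/2 × 1 = 26.52
  [1→1.25]: (53.04+51.15)/2 × 0.25 = 13.02375
  [1.25→7.25]: (51.15+6.69)/2 × 6 = 173.52
  Sum = 213.06375 mg/L·hr
F = (AUC_ev/D_ev)/(AUC_iv/D_iv) = (213.06375/12.5)/(202/5) = 17.0451/40.4 = 0.4219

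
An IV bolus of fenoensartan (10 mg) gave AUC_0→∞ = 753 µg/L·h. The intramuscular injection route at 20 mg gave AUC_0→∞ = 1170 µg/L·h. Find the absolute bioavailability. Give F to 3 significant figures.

F = (AUC_ev / D_ev) / (AUC_iv / D_iv)
  = (1170/20) / (753/10)
  = 58.5 / 75.3 = 0.7769

F = 0.777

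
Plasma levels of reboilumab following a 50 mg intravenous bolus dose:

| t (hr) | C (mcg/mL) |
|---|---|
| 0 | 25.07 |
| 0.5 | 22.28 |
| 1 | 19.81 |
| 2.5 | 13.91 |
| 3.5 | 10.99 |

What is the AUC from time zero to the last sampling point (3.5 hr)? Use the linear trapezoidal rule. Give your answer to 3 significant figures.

Trapezoidal AUC_0→3.5:
  [0→0.5]: (25.07+22.28)/2 × 0.5 = 11.8375
  [0.5→1]: (22.28+19.81)/2 × 0.5 = 10.5225
  [1→2.5]: (19.81+13.91)/2 × 1.5 = 25.29
  [2.5→3.5]: (13.91+10.99)/2 × 1 = 12.45
  Sum = 60.1 mcg/mL·hr

AUC = 60.1 mcg/mL·hr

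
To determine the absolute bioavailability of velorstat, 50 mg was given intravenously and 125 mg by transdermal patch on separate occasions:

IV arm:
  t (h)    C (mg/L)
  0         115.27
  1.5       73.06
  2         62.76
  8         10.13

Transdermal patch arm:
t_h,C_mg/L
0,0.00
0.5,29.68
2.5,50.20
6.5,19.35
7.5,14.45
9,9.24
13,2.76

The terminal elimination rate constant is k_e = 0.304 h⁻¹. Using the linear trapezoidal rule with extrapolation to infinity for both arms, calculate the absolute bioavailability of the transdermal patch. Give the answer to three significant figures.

F = 0.275

Trapezoidal AUC_0→8 (IV):
  [0→1.5]: (115.27+73.06)/2 × 1.5 = 141.2475
  [1.5→2]: (73.06+62.76)/2 × 0.5 = 33.955
  [2→8]: (62.76+10.13)/2 × 6 = 218.67
  Sum = 393.8725 mg/L·h
IV tail: 10.13/0.304 = 33.322; AUC_iv,0→∞ = 393.8725 + 33.322 = 427.1945 mg/L·h
Trapezoidal AUC_0→13 (transdermal patch):
  [0→0.5]: (0.00+29.68)/2 × 0.5 = 7.42
  [0.5→2.5]: (29.68+50.20)/2 × 2 = 79.88
  [2.5→6.5]: (50.20+19.35)/2 × 4 = 139.1
  [6.5→7.5]: (19.35+14.45)/2 × 1 = 16.9
  [7.5→9]: (14.45+9.24)/2 × 1.5 = 17.7675
  [9→13]: (9.24+2.76)/2 × 4 = 24.0
  Sum = 285.0675 mg/L·h
transdermal patch tail: 2.76/0.304 = 9.079; AUC_ev,0→∞ = 285.0675 + 9.079 = 294.1465 mg/L·h
F = (AUC_ev/D_ev)/(AUC_iv/D_iv) = (294.1465/125)/(427.1945/50) = 2.353172/8.54389 = 0.2754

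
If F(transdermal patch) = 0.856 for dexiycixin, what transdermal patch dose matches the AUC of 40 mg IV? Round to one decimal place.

D_transdermal = 46.7 mg

For equal systemic exposure: F × D_ev = D_iv
D_ev = D_iv / F = 40 / 0.856 = 46.729 mg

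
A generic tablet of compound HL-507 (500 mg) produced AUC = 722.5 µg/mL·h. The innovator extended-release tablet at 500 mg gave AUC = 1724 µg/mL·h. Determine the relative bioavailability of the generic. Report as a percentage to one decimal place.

F_rel = (AUC_test/D_test) / (AUC_ref/D_ref)
      = (722.5/500) / (1724/500)
      = 1.445 / 3.448 = 0.4191 = 41.91%

F_rel = 41.9%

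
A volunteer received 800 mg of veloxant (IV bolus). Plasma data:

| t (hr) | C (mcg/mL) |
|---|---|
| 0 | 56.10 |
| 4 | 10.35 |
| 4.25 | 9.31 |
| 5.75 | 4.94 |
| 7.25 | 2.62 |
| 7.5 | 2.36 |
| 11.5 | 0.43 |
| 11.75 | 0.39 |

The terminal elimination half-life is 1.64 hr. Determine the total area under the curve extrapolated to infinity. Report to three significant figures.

AUC = 159 mcg/mL·hr

Trapezoidal AUC_0→11.75:
  [0→4]: (56.10+10.35)/2 × 4 = 132.9
  [4→4.25]: (10.35+9.31)/2 × 0.25 = 2.4575
  [4.25→5.75]: (9.31+4.94)/2 × 1.5 = 10.6875
  [5.75→7.25]: (4.94+2.62)/2 × 1.5 = 5.67
  [7.25→7.5]: (2.62+2.36)/2 × 0.25 = 0.6225
  [7.5→11.5]: (2.36+0.43)/2 × 4 = 5.58
  [11.5→11.75]: (0.43+0.39)/2 × 0.25 = 0.1025
  Sum = 158.02 mcg/mL·hr
k_e = ln2 / t½ = 0.693147 / 1.64 = 0.4227 hr^-1
Extrapolated tail: C_last / k_e = 0.39 / 0.4227 = 0.923
AUC_0→∞ = 158.02 + 0.923 = 158.943 mcg/mL·hr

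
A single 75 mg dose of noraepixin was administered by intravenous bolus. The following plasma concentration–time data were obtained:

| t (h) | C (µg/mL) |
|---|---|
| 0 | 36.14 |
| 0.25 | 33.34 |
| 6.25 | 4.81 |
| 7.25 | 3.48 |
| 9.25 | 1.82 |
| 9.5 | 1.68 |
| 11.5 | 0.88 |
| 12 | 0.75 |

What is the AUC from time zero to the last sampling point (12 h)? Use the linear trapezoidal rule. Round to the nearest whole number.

Trapezoidal AUC_0→12:
  [0→0.25]: (36.14+33.34)/2 × 0.25 = 8.685
  [0.25→6.25]: (33.34+4.81)/2 × 6 = 114.45
  [6.25→7.25]: (4.81+3.48)/2 × 1 = 4.145
  [7.25→9.25]: (3.48+1.82)/2 × 2 = 5.3
  [9.25→9.5]: (1.82+1.68)/2 × 0.25 = 0.4375
  [9.5→11.5]: (1.68+0.88)/2 × 2 = 2.56
  [11.5→12]: (0.88+0.75)/2 × 0.5 = 0.4075
  Sum = 135.985 µg/mL·h

AUC = 136 µg/mL·h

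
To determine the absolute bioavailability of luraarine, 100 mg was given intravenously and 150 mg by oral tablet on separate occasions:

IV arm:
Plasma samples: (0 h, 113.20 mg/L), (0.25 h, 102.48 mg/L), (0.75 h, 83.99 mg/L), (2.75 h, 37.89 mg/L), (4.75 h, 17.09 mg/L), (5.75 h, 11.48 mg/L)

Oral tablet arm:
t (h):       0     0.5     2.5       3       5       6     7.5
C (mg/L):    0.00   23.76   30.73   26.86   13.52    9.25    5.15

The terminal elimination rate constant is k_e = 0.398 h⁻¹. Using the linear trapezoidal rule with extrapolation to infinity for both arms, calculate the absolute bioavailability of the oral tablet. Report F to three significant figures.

F = 0.341

Trapezoidal AUC_0→5.75 (IV):
  [0→0.25]: (113.20+102.48)/2 × 0.25 = 26.96
  [0.25→0.75]: (102.48+83.99)/2 × 0.5 = 46.6175
  [0.75→2.75]: (83.99+37.89)/2 × 2 = 121.88
  [2.75→4.75]: (37.89+17.09)/2 × 2 = 54.98
  [4.75→5.75]: (17.09+11.48)/2 × 1 = 14.285
  Sum = 264.7225 mg/L·h
IV tail: 11.48/0.398 = 28.844; AUC_iv,0→∞ = 264.7225 + 28.844 = 293.5665 mg/L·h
Trapezoidal AUC_0→7.5 (oral tablet):
  [0→0.5]: (0.00+23.76)/2 × 0.5 = 5.94
  [0.5→2.5]: (23.76+30.73)/2 × 2 = 54.49
  [2.5→3]: (30.73+26.86)/2 × 0.5 = 14.3975
  [3→5]: (26.86+13.52)/2 × 2 = 40.38
  [5→6]: (13.52+9.25)/2 × 1 = 11.385
  [6→7.5]: (9.25+5.15)/2 × 1.5 = 10.8
  Sum = 137.3925 mg/L·h
oral tablet tail: 5.15/0.398 = 12.940; AUC_ev,0→∞ = 137.3925 + 12.940 = 150.3325 mg/L·h
F = (AUC_ev/D_ev)/(AUC_iv/D_iv) = (150.3325/150)/(293.5665/100) = 1.00222/2.935665 = 0.3414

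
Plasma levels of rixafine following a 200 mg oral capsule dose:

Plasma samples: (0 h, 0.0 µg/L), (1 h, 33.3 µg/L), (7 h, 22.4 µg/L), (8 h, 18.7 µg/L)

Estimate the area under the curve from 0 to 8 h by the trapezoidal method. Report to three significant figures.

Trapezoidal AUC_0→8:
  [0→1]: (0.0+33.3)/2 × 1 = 16.65
  [1→7]: (33.3+22.4)/2 × 6 = 167.1
  [7→8]: (22.4+18.7)/2 × 1 = 20.55
  Sum = 204.3 µg/L·h

AUC = 204 µg/L·h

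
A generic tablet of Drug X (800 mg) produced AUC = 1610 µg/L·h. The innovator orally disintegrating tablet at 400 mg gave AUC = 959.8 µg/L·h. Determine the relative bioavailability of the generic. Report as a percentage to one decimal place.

F_rel = 83.9%

F_rel = (AUC_test/D_test) / (AUC_ref/D_ref)
      = (1610/800) / (959.8/400)
      = 2.0125 / 2.3995 = 0.8387 = 83.87%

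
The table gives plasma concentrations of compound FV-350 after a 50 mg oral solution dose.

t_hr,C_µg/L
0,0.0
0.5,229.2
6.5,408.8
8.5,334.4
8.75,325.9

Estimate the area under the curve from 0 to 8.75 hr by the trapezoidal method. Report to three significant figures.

Trapezoidal AUC_0→8.75:
  [0→0.5]: (0.0+229.2)/2 × 0.5 = 57.3
  [0.5→6.5]: (229.2+408.8)/2 × 6 = 1914.0
  [6.5→8.5]: (408.8+334.4)/2 × 2 = 743.2
  [8.5→8.75]: (334.4+325.9)/2 × 0.25 = 82.5375
  Sum = 2797.0375 µg/L·hr

AUC = 2800 µg/L·hr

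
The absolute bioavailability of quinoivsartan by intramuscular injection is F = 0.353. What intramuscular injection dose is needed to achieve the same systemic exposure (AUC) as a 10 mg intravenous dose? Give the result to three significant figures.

D_intramuscular = 28.3 mg

For equal systemic exposure: F × D_ev = D_iv
D_ev = D_iv / F = 10 / 0.353 = 28.3286 mg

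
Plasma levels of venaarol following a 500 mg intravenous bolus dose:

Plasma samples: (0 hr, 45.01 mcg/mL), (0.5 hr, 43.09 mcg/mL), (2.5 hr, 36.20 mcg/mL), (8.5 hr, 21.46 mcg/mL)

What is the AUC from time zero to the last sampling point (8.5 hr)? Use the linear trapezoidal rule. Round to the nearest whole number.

AUC = 274 mcg/mL·hr

Trapezoidal AUC_0→8.5:
  [0→0.5]: (45.01+43.09)/2 × 0.5 = 22.025
  [0.5→2.5]: (43.09+36.20)/2 × 2 = 79.29
  [2.5→8.5]: (36.20+21.46)/2 × 6 = 172.98
  Sum = 274.295 mcg/mL·hr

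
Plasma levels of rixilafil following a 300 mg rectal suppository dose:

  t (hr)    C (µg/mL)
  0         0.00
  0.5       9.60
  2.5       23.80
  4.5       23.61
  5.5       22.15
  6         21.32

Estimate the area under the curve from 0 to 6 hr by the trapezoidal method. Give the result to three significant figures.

Trapezoidal AUC_0→6:
  [0→0.5]: (0.00+9.60)/2 × 0.5 = 2.4
  [0.5→2.5]: (9.60+23.80)/2 × 2 = 33.4
  [2.5→4.5]: (23.80+23.61)/2 × 2 = 47.41
  [4.5→5.5]: (23.61+22.15)/2 × 1 = 22.88
  [5.5→6]: (22.15+21.32)/2 × 0.5 = 10.8675
  Sum = 116.9575 µg/mL·hr

AUC = 117 µg/mL·hr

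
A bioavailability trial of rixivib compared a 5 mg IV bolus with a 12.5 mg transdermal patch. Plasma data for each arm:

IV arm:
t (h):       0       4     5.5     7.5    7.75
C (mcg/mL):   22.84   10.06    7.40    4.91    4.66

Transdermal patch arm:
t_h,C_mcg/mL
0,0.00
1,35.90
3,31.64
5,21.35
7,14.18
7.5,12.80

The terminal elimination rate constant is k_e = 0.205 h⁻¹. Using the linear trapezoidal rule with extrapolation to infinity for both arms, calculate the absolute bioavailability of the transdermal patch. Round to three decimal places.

F = 0.845

Trapezoidal AUC_0→7.75 (IV):
  [0→4]: (22.84+10.06)/2 × 4 = 65.8
  [4→5.5]: (10.06+7.40)/2 × 1.5 = 13.095
  [5.5→7.5]: (7.40+4.91)/2 × 2 = 12.31
  [7.5→7.75]: (4.91+4.66)/2 × 0.25 = 1.19625
  Sum = 92.40125 mcg/mL·h
IV tail: 4.66/0.205 = 22.732; AUC_iv,0→∞ = 92.40125 + 22.732 = 115.13325 mcg/mL·h
Trapezoidal AUC_0→7.5 (transdermal patch):
  [0→1]: (0.00+35.90)/2 × 1 = 17.95
  [1→3]: (35.90+31.64)/2 × 2 = 67.54
  [3→5]: (31.64+21.35)/2 × 2 = 52.99
  [5→7]: (21.35+14.18)/2 × 2 = 35.53
  [7→7.5]: (14.18+12.80)/2 × 0.5 = 6.745
  Sum = 180.755 mcg/mL·h
transdermal patch tail: 12.80/0.205 = 62.439; AUC_ev,0→∞ = 180.755 + 62.439 = 243.194 mcg/mL·h
F = (AUC_ev/D_ev)/(AUC_iv/D_iv) = (243.194/12.5)/(115.13325/5) = 19.45552/23.02665 = 0.8449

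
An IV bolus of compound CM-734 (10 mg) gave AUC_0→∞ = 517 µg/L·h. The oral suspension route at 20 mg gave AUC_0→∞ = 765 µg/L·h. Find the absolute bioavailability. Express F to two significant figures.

F = (AUC_ev / D_ev) / (AUC_iv / D_iv)
  = (765/20) / (517/10)
  = 38.25 / 51.7 = 0.7398

F = 0.74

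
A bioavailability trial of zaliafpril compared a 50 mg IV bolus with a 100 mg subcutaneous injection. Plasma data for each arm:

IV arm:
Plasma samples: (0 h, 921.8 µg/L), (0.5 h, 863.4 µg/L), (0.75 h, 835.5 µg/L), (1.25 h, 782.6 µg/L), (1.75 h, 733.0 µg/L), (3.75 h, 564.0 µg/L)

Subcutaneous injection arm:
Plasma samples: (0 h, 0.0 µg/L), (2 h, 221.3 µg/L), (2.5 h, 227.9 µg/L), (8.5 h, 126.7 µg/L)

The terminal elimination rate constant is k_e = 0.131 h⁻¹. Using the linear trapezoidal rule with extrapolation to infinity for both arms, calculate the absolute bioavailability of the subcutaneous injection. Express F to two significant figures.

F = 0.17

Trapezoidal AUC_0→3.75 (IV):
  [0→0.5]: (921.8+863.4)/2 × 0.5 = 446.3
  [0.5→0.75]: (863.4+835.5)/2 × 0.25 = 212.3625
  [0.75→1.25]: (835.5+782.6)/2 × 0.5 = 404.525
  [1.25→1.75]: (782.6+733.0)/2 × 0.5 = 378.9
  [1.75→3.75]: (733.0+564.0)/2 × 2 = 1297.0
  Sum = 2739.0875 µg/L·h
IV tail: 564.0/0.131 = 4305.344; AUC_iv,0→∞ = 2739.0875 + 4305.344 = 7044.4315 µg/L·h
Trapezoidal AUC_0→8.5 (subcutaneous injection):
  [0→2]: (0.0+221.3)/2 × 2 = 221.3
  [2→2.5]: (221.3+227.9)/2 × 0.5 = 112.3
  [2.5→8.5]: (227.9+126.7)/2 × 6 = 1063.8
  Sum = 1397.4 µg/L·h
subcutaneous injection tail: 126.7/0.131 = 967.176; AUC_ev,0→∞ = 1397.4 + 967.176 = 2364.576 µg/L·h
F = (AUC_ev/D_ev)/(AUC_iv/D_iv) = (2364.576/100)/(7044.4315/50) = 23.64576/140.88863 = 0.1678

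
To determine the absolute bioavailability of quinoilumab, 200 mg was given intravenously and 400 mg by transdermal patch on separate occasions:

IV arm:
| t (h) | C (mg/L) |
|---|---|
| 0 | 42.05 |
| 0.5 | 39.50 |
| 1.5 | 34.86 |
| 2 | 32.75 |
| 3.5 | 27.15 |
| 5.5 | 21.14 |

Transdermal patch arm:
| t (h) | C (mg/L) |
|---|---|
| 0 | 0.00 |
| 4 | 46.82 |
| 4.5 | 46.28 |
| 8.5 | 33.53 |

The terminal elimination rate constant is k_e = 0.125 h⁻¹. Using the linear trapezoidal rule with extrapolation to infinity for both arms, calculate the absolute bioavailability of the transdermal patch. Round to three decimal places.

Trapezoidal AUC_0→5.5 (IV):
  [0→0.5]: (42.05+39.50)/2 × 0.5 = 20.3875
  [0.5→1.5]: (39.50+34.86)/2 × 1 = 37.18
  [1.5→2]: (34.86+32.75)/2 × 0.5 = 16.9025
  [2→3.5]: (32.75+27.15)/2 × 1.5 = 44.925
  [3.5→5.5]: (27.15+21.14)/2 × 2 = 48.29
  Sum = 167.685 mg/L·h
IV tail: 21.14/0.125 = 169.120; AUC_iv,0→∞ = 167.685 + 169.120 = 336.805 mg/L·h
Trapezoidal AUC_0→8.5 (transdermal patch):
  [0→4]: (0.00+46.82)/2 × 4 = 93.64
  [4→4.5]: (46.82+46.28)/2 × 0.5 = 23.275
  [4.5→8.5]: (46.28+33.53)/2 × 4 = 159.62
  Sum = 276.535 mg/L·h
transdermal patch tail: 33.53/0.125 = 268.240; AUC_ev,0→∞ = 276.535 + 268.240 = 544.775 mg/L·h
F = (AUC_ev/D_ev)/(AUC_iv/D_iv) = (544.775/400)/(336.805/200) = 1.3619375/1.684025 = 0.8087

F = 0.809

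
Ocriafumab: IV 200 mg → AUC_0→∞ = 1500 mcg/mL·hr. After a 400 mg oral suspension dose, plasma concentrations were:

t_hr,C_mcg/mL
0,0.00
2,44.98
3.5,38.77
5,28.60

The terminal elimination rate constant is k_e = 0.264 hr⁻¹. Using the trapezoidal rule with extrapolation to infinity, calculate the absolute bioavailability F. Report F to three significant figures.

F = 0.0889

Trapezoidal AUC_0→5 (oral suspension):
  [0→2]: (0.00+44.98)/2 × 2 = 44.98
  [2→3.5]: (44.98+38.77)/2 × 1.5 = 62.8125
  [3.5→5]: (38.77+28.60)/2 × 1.5 = 50.5275
  Sum = 158.32 mcg/mL·hr
Tail: C_last/k_e = 28.60/0.264 = 108.333
AUC_0→∞ (oral suspension) = 158.32 + 108.333 = 266.653 mcg/mL·hr
F = (AUC_ev/D_ev)/(AUC_iv/D_iv) = (266.653/400)/(1500/200) = 0.6666325/7.5 = 0.0889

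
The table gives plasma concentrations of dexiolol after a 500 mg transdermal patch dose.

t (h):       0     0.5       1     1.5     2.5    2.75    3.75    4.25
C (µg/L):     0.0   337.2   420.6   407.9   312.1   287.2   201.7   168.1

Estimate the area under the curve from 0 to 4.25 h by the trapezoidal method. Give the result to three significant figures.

Trapezoidal AUC_0→4.25:
  [0→0.5]: (0.0+337.2)/2 × 0.5 = 84.3
  [0.5→1]: (337.2+420.6)/2 × 0.5 = 189.45
  [1→1.5]: (420.6+407.9)/2 × 0.5 = 207.125
  [1.5→2.5]: (407.9+312.1)/2 × 1 = 360.0
  [2.5→2.75]: (312.1+287.2)/2 × 0.25 = 74.9125
  [2.75→3.75]: (287.2+201.7)/2 × 1 = 244.45
  [3.75→4.25]: (201.7+168.1)/2 × 0.5 = 92.45
  Sum = 1252.6875 µg/L·h

AUC = 1250 µg/L·h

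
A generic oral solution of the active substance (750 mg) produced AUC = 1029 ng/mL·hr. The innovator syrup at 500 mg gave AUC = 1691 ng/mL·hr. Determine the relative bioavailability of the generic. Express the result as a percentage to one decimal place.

F_rel = (AUC_test/D_test) / (AUC_ref/D_ref)
      = (1029/750) / (1691/500)
      = 1.372 / 3.382 = 0.4057 = 40.57%

F_rel = 40.6%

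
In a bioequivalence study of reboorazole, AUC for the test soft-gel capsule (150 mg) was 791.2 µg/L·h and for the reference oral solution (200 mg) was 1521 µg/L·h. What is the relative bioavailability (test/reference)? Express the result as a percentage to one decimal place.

F_rel = 69.4%

F_rel = (AUC_test/D_test) / (AUC_ref/D_ref)
      = (791.2/150) / (1521/200)
      = 5.27467 / 7.605 = 0.6936 = 69.36%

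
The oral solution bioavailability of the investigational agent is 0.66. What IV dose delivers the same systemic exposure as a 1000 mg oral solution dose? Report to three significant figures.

D_iv = 660 mg

Systemic exposure from an extravascular dose = F × D_ev, so the equivalent IV dose is F × D_ev.
D_iv = F × D_ev = 0.66 × 1000 = 660 mg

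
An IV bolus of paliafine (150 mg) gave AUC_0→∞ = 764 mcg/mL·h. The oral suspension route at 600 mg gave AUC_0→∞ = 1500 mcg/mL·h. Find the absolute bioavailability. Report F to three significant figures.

F = 0.491

F = (AUC_ev / D_ev) / (AUC_iv / D_iv)
  = (1500/600) / (764/150)
  = 2.5 / 5.09333 = 0.4908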